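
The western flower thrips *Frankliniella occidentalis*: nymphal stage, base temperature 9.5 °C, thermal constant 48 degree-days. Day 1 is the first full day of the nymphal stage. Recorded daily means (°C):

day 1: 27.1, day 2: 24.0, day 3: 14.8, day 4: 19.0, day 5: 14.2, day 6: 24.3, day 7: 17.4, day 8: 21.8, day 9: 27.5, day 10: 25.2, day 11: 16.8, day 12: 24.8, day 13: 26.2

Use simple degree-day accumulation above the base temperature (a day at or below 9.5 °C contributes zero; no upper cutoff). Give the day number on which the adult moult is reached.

day 5

Daily DD above 9.5 °C: 17.6, 14.5, 5.3, 9.5, 4.7, 14.8, 7.9, 12.3, 18.0, 15.7, 7.3, 15.3, 16.7.
Cumulative: 17.6, 32.1, 37.4, 46.9, 51.6, 66.4, 74.3, 86.6, 104.6, 120.3, 127.6, 142.9, 159.6.
The total first reaches 48 DD on day 5.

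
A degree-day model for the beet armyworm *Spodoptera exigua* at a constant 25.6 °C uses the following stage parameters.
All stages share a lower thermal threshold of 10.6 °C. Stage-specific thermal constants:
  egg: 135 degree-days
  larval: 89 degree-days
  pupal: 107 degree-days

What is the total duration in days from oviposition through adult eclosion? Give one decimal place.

Daily accumulation at 25.6 °C = 25.6 − 10.6 = 15.0 DD/day.
Total K = 135 + 89 + 107 = 331 DD.
Total duration = 331 / 15.0 = 22.067 ≈ 22.1 days.

22.1 days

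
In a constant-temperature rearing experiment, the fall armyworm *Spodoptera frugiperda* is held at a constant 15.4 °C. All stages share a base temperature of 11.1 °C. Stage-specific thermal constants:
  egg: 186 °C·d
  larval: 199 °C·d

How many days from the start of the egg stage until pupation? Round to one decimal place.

Daily accumulation at 15.4 °C = 15.4 − 11.1 = 4.3 DD/day.
Total K = 186 + 199 = 385 DD.
Total duration = 385 / 4.3 = 89.535 ≈ 89.5 days.

89.5 days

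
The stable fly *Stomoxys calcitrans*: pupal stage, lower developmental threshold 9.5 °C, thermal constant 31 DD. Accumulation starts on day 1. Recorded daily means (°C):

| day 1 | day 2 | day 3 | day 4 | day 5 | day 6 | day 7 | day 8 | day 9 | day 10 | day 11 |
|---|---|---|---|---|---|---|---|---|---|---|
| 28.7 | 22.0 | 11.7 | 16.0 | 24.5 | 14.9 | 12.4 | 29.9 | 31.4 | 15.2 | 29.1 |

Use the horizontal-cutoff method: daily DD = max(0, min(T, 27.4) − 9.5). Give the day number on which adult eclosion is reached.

Daily DD above 9.5 °C (capped at 17.9): 17.9, 12.5, 2.2, 6.5, 15.0, 5.4, 2.9, 17.9, 17.9, 5.7, 17.9.
Cumulative: 17.9, 30.4, 32.6, 39.1, 54.1, 59.5, 62.4, 80.3, 98.2, 103.9, 121.8.
The total first reaches 31 DD on day 3.

day 3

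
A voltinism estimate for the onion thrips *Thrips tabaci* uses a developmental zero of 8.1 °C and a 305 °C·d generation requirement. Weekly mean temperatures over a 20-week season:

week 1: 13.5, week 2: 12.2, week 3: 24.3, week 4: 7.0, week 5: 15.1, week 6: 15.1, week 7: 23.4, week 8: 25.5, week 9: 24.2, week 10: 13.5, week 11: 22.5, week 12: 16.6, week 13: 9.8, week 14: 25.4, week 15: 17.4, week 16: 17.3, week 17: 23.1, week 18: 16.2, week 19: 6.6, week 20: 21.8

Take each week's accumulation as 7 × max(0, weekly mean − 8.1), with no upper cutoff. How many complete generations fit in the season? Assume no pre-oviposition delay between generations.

Weekly DD (7 × max(0, T̄ − 8.1)): 37.8, 28.7, 113.4, 0.0, 49.0, 49.0, 107.1, 121.8, 112.7, 37.8, 100.8, 59.5, 11.9, 121.1, 65.1, 64.4, 105.0, 56.7, 0.0, 95.9.
Season total = 1337.7 DD.
Complete generations = ⌊1337.7 / 305⌋ = 4.

4 generations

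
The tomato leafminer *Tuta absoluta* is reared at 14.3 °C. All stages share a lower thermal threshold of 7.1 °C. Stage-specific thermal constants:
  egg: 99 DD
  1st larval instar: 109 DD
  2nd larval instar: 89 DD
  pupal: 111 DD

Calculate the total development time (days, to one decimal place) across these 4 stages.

Daily accumulation at 14.3 °C = 14.3 − 7.1 = 7.2 DD/day.
Total K = 99 + 109 + 89 + 111 = 408 DD.
Total duration = 408 / 7.2 = 56.667 ≈ 56.7 days.

56.7 days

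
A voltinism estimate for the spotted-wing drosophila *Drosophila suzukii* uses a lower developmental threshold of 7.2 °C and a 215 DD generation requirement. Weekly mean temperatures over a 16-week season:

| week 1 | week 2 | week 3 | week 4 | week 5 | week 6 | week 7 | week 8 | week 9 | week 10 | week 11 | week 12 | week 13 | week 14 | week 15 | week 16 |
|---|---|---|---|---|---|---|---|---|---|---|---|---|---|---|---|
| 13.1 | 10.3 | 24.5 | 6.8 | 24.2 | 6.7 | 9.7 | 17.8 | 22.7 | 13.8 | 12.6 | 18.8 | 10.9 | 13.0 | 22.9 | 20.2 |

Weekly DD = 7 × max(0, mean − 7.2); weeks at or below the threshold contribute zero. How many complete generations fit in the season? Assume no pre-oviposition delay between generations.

4 generations

Weekly DD (7 × max(0, T̄ − 7.2)): 41.3, 21.7, 121.1, 0.0, 119.0, 0.0, 17.5, 74.2, 108.5, 46.2, 37.8, 81.2, 25.9, 40.6, 109.9, 91.0.
Season total = 935.9 DD.
Complete generations = ⌊935.9 / 215⌋ = 4.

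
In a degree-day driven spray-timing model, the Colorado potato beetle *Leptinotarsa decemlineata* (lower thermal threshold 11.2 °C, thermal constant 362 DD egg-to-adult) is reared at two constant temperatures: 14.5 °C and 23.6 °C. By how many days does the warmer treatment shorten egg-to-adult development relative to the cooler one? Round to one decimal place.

At 14.5 °C: 362 / (14.5 − 11.2) = 362 / 3.3 = 109.697 d.
At 23.6 °C: 362 / (23.6 − 11.2) = 362 / 12.4 = 29.194 d.
Difference = |109.697 − 29.194| = 80.503 ≈ 80.5 days.

80.5 days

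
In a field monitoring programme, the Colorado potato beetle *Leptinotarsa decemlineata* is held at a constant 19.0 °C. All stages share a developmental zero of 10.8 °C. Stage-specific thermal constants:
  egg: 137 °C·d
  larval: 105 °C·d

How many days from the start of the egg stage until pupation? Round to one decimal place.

29.5 days

Daily accumulation at 19.0 °C = 19.0 − 10.8 = 8.2 DD/day.
Total K = 137 + 105 = 242 DD.
Total duration = 242 / 8.2 = 29.512 ≈ 29.5 days.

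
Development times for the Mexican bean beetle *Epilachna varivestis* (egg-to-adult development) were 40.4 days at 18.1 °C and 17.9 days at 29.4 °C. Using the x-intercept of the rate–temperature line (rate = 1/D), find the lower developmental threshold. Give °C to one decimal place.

Linear rate model ⇒ the product D·(T − T_b) is constant across temperatures.
40.4·(18.1 − T_b) = 17.9·(29.4 − T_b)
T_b = (40.4·18.1 − 17.9·29.4) / (40.4 − 17.9) = 204.98 / 22.5 = 9.110 °C ≈ 9.1 °C.

9.1 °C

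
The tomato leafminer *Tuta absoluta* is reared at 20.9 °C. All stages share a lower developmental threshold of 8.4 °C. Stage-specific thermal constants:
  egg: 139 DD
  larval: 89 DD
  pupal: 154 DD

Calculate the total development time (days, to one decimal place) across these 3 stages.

Daily accumulation at 20.9 °C = 20.9 − 8.4 = 12.5 DD/day.
Total K = 139 + 89 + 154 = 382 DD.
Total duration = 382 / 12.5 = 30.560 ≈ 30.6 days.

30.6 days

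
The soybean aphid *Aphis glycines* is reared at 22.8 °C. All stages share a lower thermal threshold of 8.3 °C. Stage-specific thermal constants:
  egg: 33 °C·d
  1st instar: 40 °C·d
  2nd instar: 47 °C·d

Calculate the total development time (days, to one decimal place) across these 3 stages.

8.3 days

Daily accumulation at 22.8 °C = 22.8 − 8.3 = 14.5 DD/day.
Total K = 33 + 40 + 47 = 120 DD.
Total duration = 120 / 14.5 = 8.276 ≈ 8.3 days.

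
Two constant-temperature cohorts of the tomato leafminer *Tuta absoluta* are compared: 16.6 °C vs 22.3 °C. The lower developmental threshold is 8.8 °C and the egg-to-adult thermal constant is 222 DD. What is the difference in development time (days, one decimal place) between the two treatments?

At 16.6 °C: 222 / (16.6 − 8.8) = 222 / 7.8 = 28.462 d.
At 22.3 °C: 222 / (22.3 − 8.8) = 222 / 13.5 = 16.444 d.
Difference = |28.462 − 16.444| = 12.017 ≈ 12.0 days.

12.0 days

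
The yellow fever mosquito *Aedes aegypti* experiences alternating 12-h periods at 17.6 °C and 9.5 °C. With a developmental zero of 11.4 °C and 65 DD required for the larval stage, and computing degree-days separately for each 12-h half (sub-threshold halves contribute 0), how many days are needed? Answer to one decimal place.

Day half: max(0, 17.6 − 11.4) × 0.5 = 6.2 × 0.5 = 3.10 DD.
Night half: max(0, 9.5 − 11.4) × 0.5 = 0.0 × 0.5 = 0.00 DD.
Per 24 h: 3.10 DD/day.
Duration = 65 / 3.10 = 20.968 ≈ 21.0 days.

21.0 days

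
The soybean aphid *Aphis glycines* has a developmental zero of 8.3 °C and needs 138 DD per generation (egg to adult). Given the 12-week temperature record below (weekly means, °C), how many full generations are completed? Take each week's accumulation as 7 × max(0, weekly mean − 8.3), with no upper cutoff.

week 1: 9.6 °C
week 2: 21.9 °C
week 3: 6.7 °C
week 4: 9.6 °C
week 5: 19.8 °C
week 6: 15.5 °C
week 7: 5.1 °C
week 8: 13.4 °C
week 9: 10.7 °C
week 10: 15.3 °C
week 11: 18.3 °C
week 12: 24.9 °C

Weekly DD (7 × max(0, T̄ − 8.3)): 9.1, 95.2, 0.0, 9.1, 80.5, 50.4, 0.0, 35.7, 16.8, 49.0, 70.0, 116.2.
Season total = 532.0 DD.
Complete generations = ⌊532.0 / 138⌋ = 3.

3 generations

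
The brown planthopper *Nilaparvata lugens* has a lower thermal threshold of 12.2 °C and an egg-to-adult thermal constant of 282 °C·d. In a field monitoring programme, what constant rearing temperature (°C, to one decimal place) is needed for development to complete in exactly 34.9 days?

20.3 °C

Required daily accumulation = 282 / 34.9 = 8.080 DD/day.
T = T_base + 8.080 = 12.2 + 8.080 = 20.280 ≈ 20.3 °C.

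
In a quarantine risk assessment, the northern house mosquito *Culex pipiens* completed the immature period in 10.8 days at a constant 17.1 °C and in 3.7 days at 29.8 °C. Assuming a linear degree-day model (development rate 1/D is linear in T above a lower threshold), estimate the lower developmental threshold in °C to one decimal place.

Linear rate model ⇒ the product D·(T − T_b) is constant across temperatures.
10.8·(17.1 − T_b) = 3.7·(29.8 − T_b)
T_b = (10.8·17.1 − 3.7·29.8) / (10.8 − 3.7) = 74.42 / 7.1 = 10.482 °C ≈ 10.5 °C.

10.5 °C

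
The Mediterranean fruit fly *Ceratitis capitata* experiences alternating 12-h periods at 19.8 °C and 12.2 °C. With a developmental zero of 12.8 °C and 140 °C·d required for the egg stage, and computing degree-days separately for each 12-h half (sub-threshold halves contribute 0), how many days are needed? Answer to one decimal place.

Day half: max(0, 19.8 − 12.8) × 0.5 = 7.0 × 0.5 = 3.50 DD.
Night half: max(0, 12.2 − 12.8) × 0.5 = 0.0 × 0.5 = 0.00 DD.
Per 24 h: 3.50 DD/day.
Duration = 140 / 3.50 = 40.000 ≈ 40.0 days.

40.0 days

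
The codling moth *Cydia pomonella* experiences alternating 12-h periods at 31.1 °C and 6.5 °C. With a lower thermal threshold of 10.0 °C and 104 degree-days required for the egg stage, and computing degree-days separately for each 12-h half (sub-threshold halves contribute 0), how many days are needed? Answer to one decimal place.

9.9 days

Day half: max(0, 31.1 − 10.0) × 0.5 = 21.1 × 0.5 = 10.55 DD.
Night half: max(0, 6.5 − 10.0) × 0.5 = 0.0 × 0.5 = 0.00 DD.
Per 24 h: 10.55 DD/day.
Duration = 104 / 10.55 = 9.858 ≈ 9.9 days.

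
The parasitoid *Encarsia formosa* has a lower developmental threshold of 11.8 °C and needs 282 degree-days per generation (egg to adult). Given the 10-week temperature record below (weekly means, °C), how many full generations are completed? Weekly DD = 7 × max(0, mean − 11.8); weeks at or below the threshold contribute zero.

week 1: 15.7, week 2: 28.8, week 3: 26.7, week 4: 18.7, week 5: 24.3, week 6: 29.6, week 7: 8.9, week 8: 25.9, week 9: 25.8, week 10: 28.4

2 generations

Weekly DD (7 × max(0, T̄ − 11.8)): 27.3, 119.0, 104.3, 48.3, 87.5, 124.6, 0.0, 98.7, 98.0, 116.2.
Season total = 823.9 DD.
Complete generations = ⌊823.9 / 282⌋ = 2.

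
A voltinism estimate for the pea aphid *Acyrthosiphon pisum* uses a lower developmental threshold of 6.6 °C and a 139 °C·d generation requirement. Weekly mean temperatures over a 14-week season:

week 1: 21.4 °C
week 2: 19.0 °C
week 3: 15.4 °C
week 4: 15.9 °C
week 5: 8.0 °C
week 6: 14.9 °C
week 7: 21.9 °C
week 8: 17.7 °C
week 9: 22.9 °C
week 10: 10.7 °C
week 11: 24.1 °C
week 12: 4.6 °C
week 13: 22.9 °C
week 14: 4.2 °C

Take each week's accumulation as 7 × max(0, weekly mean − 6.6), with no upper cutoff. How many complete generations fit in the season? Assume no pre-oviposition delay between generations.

Weekly DD (7 × max(0, T̄ − 6.6)): 103.6, 86.8, 61.6, 65.1, 9.8, 58.1, 107.1, 77.7, 114.1, 28.7, 122.5, 0.0, 114.1, 0.0.
Season total = 949.2 DD.
Complete generations = ⌊949.2 / 139⌋ = 6.

6 generations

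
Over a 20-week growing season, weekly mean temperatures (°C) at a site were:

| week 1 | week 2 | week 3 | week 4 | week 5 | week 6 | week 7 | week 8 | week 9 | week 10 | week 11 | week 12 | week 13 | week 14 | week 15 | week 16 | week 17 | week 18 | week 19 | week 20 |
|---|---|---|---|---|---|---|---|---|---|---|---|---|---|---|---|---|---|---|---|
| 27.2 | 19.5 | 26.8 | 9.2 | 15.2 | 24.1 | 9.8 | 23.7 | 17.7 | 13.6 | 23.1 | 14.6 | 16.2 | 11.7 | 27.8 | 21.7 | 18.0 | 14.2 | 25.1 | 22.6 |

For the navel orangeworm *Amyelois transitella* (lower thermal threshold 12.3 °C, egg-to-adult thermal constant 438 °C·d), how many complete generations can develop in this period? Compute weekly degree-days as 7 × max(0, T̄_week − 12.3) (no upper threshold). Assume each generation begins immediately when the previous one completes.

2 generations

Weekly DD (7 × max(0, T̄ − 12.3)): 104.3, 50.4, 101.5, 0.0, 20.3, 82.6, 0.0, 79.8, 37.8, 9.1, 75.6, 16.1, 27.3, 0.0, 108.5, 65.8, 39.9, 13.3, 89.6, 72.1.
Season total = 994.0 DD.
Complete generations = ⌊994.0 / 438⌋ = 2.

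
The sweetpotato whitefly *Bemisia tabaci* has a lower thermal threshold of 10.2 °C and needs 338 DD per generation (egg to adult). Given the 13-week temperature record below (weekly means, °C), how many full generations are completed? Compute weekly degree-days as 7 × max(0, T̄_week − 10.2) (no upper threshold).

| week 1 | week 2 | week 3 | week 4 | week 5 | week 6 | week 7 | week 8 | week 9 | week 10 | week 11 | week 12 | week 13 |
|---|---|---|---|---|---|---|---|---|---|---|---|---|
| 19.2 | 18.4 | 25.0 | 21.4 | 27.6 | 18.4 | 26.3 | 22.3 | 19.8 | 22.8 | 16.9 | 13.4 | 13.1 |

2 generations

Weekly DD (7 × max(0, T̄ − 10.2)): 63.0, 57.4, 103.6, 78.4, 121.8, 57.4, 112.7, 84.7, 67.2, 88.2, 46.9, 22.4, 20.3.
Season total = 924.0 DD.
Complete generations = ⌊924.0 / 338⌋ = 2.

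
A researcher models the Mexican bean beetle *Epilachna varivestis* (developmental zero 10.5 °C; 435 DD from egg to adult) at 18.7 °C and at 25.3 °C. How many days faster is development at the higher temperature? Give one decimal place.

At 18.7 °C: 435 / (18.7 − 10.5) = 435 / 8.2 = 53.049 d.
At 25.3 °C: 435 / (25.3 − 10.5) = 435 / 14.8 = 29.392 d.
Difference = |53.049 − 29.392| = 23.657 ≈ 23.7 days.

23.7 days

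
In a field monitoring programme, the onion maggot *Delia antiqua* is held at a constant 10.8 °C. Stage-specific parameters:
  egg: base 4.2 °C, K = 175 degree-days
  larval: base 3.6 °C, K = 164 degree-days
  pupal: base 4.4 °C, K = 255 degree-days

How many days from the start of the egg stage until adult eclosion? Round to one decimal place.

89.1 days

egg: 175 / (10.8 − 4.2) = 175 / 6.6 = 26.515 d.
larval: 164 / (10.8 − 3.6) = 164 / 7.2 = 22.778 d.
pupal: 255 / (10.8 − 4.4) = 255 / 6.4 = 39.844 d.
Sum = 89.137 ≈ 89.1 days.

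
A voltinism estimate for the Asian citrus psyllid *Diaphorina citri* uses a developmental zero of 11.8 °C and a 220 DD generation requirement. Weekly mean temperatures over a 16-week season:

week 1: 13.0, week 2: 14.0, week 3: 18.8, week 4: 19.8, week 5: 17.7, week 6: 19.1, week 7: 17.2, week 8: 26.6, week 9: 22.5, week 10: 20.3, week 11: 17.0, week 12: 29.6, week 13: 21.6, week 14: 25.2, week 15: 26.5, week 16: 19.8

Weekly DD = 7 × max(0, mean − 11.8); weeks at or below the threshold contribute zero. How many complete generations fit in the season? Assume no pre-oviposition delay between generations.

4 generations

Weekly DD (7 × max(0, T̄ − 11.8)): 8.4, 15.4, 49.0, 56.0, 41.3, 51.1, 37.8, 103.6, 74.9, 59.5, 36.4, 124.6, 68.6, 93.8, 102.9, 56.0.
Season total = 979.3 DD.
Complete generations = ⌊979.3 / 220⌋ = 4.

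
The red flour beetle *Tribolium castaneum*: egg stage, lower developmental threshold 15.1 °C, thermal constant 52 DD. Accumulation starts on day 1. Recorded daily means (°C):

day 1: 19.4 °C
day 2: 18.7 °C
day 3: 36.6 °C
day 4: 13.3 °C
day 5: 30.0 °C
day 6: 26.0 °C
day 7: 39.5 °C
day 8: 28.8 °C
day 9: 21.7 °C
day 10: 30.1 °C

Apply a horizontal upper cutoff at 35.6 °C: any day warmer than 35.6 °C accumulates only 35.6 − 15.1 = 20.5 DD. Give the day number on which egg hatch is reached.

day 6

Daily DD above 15.1 °C (capped at 20.5): 4.3, 3.6, 20.5, 0.0, 14.9, 10.9, 20.5, 13.7, 6.6, 15.0.
Cumulative: 4.3, 7.9, 28.4, 28.4, 43.3, 54.2, 74.7, 88.4, 95.0, 110.0.
The total first reaches 52 DD on day 6.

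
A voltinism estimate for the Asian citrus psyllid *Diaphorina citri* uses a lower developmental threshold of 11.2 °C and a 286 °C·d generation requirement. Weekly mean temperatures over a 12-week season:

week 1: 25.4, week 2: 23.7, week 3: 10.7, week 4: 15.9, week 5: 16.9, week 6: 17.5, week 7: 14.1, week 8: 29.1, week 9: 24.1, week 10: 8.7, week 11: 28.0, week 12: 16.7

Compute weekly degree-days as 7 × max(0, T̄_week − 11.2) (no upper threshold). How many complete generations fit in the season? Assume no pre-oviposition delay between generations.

2 generations

Weekly DD (7 × max(0, T̄ − 11.2)): 99.4, 87.5, 0.0, 32.9, 39.9, 44.1, 20.3, 125.3, 90.3, 0.0, 117.6, 38.5.
Season total = 695.8 DD.
Complete generations = ⌊695.8 / 286⌋ = 2.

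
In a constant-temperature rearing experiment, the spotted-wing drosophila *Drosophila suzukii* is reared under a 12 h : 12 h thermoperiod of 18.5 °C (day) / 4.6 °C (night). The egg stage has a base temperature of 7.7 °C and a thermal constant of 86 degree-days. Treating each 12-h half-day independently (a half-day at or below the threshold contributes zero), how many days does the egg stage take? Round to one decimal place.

15.9 days

Day half: max(0, 18.5 − 7.7) × 0.5 = 10.8 × 0.5 = 5.40 DD.
Night half: max(0, 4.6 − 7.7) × 0.5 = 0.0 × 0.5 = 0.00 DD.
Per 24 h: 5.40 DD/day.
Duration = 86 / 5.40 = 15.926 ≈ 15.9 days.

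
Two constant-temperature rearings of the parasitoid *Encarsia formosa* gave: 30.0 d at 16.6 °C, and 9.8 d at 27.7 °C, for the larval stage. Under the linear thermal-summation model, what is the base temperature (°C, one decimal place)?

11.2 °C

Linear rate model ⇒ the product D·(T − T_b) is constant across temperatures.
30.0·(16.6 − T_b) = 9.8·(27.7 − T_b)
T_b = (30.0·16.6 − 9.8·27.7) / (30.0 − 9.8) = 226.54 / 20.2 = 11.215 °C ≈ 11.2 °C.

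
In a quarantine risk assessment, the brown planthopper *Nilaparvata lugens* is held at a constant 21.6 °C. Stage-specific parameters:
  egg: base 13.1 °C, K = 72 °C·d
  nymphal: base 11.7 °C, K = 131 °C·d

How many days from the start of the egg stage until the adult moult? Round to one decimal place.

21.7 days

egg: 72 / (21.6 − 13.1) = 72 / 8.5 = 8.471 d.
nymphal: 131 / (21.6 − 11.7) = 131 / 9.9 = 13.232 d.
Sum = 21.703 ≈ 21.7 days.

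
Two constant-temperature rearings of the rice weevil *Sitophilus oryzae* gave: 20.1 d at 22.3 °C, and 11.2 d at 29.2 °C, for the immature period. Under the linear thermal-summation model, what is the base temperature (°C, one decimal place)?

13.6 °C

Linear rate model ⇒ the product D·(T − T_b) is constant across temperatures.
20.1·(22.3 − T_b) = 11.2·(29.2 − T_b)
T_b = (20.1·22.3 − 11.2·29.2) / (20.1 − 11.2) = 121.19 / 8.9 = 13.617 °C ≈ 13.6 °C.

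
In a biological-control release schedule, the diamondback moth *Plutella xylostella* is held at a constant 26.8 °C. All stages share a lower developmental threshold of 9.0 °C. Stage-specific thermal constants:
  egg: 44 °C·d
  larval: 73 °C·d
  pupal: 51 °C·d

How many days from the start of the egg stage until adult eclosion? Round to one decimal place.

Daily accumulation at 26.8 °C = 26.8 − 9.0 = 17.8 DD/day.
Total K = 44 + 73 + 51 = 168 DD.
Total duration = 168 / 17.8 = 9.438 ≈ 9.4 days.

9.4 days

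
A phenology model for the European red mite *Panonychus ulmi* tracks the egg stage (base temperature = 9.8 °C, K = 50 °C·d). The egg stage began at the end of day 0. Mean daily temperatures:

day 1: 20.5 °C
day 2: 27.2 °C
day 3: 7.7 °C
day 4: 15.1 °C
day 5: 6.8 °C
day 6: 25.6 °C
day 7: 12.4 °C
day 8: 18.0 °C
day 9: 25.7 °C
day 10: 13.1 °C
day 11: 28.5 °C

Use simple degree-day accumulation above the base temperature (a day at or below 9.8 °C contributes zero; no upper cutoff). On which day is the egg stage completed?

day 7

Daily DD above 9.8 °C: 10.7, 17.4, 0.0, 5.3, 0.0, 15.8, 2.6, 8.2, 15.9, 3.3, 18.7.
Cumulative: 10.7, 28.1, 28.1, 33.4, 33.4, 49.2, 51.8, 60.0, 75.9, 79.2, 97.9.
The total first reaches 50 DD on day 7.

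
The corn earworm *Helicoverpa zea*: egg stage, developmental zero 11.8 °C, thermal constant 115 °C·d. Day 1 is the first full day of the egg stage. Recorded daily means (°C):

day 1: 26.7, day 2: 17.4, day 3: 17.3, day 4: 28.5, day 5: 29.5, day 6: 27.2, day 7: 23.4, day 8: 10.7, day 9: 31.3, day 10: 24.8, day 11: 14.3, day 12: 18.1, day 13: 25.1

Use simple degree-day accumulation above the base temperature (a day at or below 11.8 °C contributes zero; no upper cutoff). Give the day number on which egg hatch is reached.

day 10

Daily DD above 11.8 °C: 14.9, 5.6, 5.5, 16.7, 17.7, 15.4, 11.6, 0.0, 19.5, 13.0, 2.5, 6.3, 13.3.
Cumulative: 14.9, 20.5, 26.0, 42.7, 60.4, 75.8, 87.4, 87.4, 106.9, 119.9, 122.4, 128.7, 142.0.
The total first reaches 115 DD on day 10.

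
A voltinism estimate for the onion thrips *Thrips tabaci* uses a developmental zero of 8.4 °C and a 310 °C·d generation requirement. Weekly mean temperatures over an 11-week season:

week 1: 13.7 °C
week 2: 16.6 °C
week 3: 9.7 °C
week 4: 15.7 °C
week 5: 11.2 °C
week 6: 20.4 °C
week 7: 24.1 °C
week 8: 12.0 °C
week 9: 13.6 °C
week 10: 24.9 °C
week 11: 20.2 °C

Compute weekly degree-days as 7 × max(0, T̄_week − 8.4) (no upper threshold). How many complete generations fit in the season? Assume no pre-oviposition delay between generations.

Weekly DD (7 × max(0, T̄ − 8.4)): 37.1, 57.4, 9.1, 51.1, 19.6, 84.0, 109.9, 25.2, 36.4, 115.5, 82.6.
Season total = 627.9 DD.
Complete generations = ⌊627.9 / 310⌋ = 2.

2 generations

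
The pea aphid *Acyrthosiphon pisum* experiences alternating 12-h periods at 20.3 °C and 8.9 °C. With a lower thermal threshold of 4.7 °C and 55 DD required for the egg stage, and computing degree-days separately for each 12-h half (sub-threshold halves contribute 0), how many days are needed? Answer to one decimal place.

5.6 days

Day half: max(0, 20.3 − 4.7) × 0.5 = 15.6 × 0.5 = 7.80 DD.
Night half: max(0, 8.9 − 4.7) × 0.5 = 4.2 × 0.5 = 2.10 DD.
Per 24 h: 9.90 DD/day.
Duration = 55 / 9.90 = 5.556 ≈ 5.6 days.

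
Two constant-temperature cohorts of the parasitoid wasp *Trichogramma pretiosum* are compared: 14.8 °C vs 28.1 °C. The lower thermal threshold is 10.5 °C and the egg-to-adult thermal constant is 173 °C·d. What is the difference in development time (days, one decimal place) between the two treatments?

30.4 days

At 14.8 °C: 173 / (14.8 − 10.5) = 173 / 4.3 = 40.233 d.
At 28.1 °C: 173 / (28.1 − 10.5) = 173 / 17.6 = 9.830 d.
Difference = |40.233 − 9.830| = 30.403 ≈ 30.4 days.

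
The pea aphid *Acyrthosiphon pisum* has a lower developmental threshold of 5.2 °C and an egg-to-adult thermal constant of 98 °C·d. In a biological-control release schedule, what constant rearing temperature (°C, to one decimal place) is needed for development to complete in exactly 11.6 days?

Required daily accumulation = 98 / 11.6 = 8.448 DD/day.
T = T_base + 8.448 = 5.2 + 8.448 = 13.648 ≈ 13.6 °C.

13.6 °C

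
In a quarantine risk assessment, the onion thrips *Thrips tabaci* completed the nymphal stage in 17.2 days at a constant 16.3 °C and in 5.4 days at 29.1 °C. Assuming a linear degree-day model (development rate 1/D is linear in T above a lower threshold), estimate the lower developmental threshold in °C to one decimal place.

Linear rate model ⇒ the product D·(T − T_b) is constant across temperatures.
17.2·(16.3 − T_b) = 5.4·(29.1 − T_b)
T_b = (17.2·16.3 − 5.4·29.1) / (17.2 − 5.4) = 123.22 / 11.8 = 10.442 °C ≈ 10.4 °C.

10.4 °C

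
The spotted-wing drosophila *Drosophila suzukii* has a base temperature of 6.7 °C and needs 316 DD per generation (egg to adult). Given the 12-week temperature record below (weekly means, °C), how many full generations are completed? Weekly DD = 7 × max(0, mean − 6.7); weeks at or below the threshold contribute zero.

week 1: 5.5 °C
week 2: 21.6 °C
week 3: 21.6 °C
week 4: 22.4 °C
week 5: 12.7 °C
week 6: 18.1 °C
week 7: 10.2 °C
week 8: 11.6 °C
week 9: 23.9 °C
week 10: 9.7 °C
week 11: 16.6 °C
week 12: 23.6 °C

Weekly DD (7 × max(0, T̄ − 6.7)): 0.0, 104.3, 104.3, 109.9, 42.0, 79.8, 24.5, 34.3, 120.4, 21.0, 69.3, 118.3.
Season total = 828.1 DD.
Complete generations = ⌊828.1 / 316⌋ = 2.

2 generations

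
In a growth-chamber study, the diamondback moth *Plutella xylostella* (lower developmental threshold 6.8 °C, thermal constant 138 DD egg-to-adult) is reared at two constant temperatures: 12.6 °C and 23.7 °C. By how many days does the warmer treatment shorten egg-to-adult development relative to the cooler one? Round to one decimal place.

At 12.6 °C: 138 / (12.6 − 6.8) = 138 / 5.8 = 23.793 d.
At 23.7 °C: 138 / (23.7 − 6.8) = 138 / 16.9 = 8.166 d.
Difference = |23.793 − 8.166| = 15.627 ≈ 15.6 days.

15.6 days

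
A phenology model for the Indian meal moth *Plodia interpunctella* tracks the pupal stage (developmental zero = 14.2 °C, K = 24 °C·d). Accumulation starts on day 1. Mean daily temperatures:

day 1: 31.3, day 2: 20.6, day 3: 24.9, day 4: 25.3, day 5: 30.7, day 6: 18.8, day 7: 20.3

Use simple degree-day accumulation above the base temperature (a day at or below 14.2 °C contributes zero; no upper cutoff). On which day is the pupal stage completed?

day 3

Daily DD above 14.2 °C: 17.1, 6.4, 10.7, 11.1, 16.5, 4.6, 6.1.
Cumulative: 17.1, 23.5, 34.2, 45.3, 61.8, 66.4, 72.5.
The total first reaches 24 DD on day 3.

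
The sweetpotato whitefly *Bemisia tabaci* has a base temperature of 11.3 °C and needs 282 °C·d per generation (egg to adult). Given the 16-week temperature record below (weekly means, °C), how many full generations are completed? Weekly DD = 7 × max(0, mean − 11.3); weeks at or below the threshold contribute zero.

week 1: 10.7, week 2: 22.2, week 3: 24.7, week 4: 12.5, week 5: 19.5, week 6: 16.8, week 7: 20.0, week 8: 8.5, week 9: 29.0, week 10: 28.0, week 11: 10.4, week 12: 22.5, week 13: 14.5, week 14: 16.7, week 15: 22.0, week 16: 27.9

Weekly DD (7 × max(0, T̄ − 11.3)): 0.0, 76.3, 93.8, 8.4, 57.4, 38.5, 60.9, 0.0, 123.9, 116.9, 0.0, 78.4, 22.4, 37.8, 74.9, 116.2.
Season total = 905.8 DD.
Complete generations = ⌊905.8 / 282⌋ = 3.

3 generations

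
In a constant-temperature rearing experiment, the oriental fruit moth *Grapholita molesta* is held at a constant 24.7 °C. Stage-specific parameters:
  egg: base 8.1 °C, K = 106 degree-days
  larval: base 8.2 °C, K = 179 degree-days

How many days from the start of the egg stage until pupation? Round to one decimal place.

egg: 106 / (24.7 − 8.1) = 106 / 16.6 = 6.386 d.
larval: 179 / (24.7 − 8.2) = 179 / 16.5 = 10.848 d.
Sum = 17.234 ≈ 17.2 days.

17.2 days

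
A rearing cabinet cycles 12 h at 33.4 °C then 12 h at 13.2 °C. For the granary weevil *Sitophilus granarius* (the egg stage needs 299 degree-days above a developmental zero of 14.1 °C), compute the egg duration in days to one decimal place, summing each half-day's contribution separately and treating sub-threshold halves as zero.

Day half: max(0, 33.4 − 14.1) × 0.5 = 19.3 × 0.5 = 9.65 DD.
Night half: max(0, 13.2 − 14.1) × 0.5 = 0.0 × 0.5 = 0.00 DD.
Per 24 h: 9.65 DD/day.
Duration = 299 / 9.65 = 30.984 ≈ 31.0 days.

31.0 days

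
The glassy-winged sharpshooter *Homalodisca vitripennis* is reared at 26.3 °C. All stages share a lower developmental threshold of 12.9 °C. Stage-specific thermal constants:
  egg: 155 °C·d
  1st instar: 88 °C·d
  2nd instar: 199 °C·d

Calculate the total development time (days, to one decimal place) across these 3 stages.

33.0 days

Daily accumulation at 26.3 °C = 26.3 − 12.9 = 13.4 DD/day.
Total K = 155 + 88 + 199 = 442 DD.
Total duration = 442 / 13.4 = 32.985 ≈ 33.0 days.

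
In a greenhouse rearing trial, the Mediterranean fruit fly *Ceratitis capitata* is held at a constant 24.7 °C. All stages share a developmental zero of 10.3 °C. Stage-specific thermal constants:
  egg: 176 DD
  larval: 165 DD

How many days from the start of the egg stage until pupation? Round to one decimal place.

23.7 days

Daily accumulation at 24.7 °C = 24.7 − 10.3 = 14.4 DD/day.
Total K = 176 + 165 = 341 DD.
Total duration = 341 / 14.4 = 23.681 ≈ 23.7 days.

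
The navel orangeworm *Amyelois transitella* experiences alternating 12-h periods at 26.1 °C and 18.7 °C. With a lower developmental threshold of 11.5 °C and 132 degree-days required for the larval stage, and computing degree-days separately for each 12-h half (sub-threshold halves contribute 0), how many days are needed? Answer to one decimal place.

12.1 days

Day half: max(0, 26.1 − 11.5) × 0.5 = 14.6 × 0.5 = 7.30 DD.
Night half: max(0, 18.7 − 11.5) × 0.5 = 7.2 × 0.5 = 3.60 DD.
Per 24 h: 10.90 DD/day.
Duration = 132 / 10.90 = 12.110 ≈ 12.1 days.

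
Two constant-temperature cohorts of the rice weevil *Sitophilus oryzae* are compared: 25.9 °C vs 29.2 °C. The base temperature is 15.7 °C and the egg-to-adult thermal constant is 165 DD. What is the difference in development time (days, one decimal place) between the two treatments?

4.0 days

At 25.9 °C: 165 / (25.9 − 15.7) = 165 / 10.2 = 16.176 d.
At 29.2 °C: 165 / (29.2 − 15.7) = 165 / 13.5 = 12.222 d.
Difference = |16.176 − 12.222| = 3.954 ≈ 4.0 days.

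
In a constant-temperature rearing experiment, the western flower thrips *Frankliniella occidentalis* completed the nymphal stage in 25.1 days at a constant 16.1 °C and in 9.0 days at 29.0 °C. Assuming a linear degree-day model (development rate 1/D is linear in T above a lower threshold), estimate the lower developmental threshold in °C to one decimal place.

8.9 °C

Equal thermal constants: D₁(T₁ − T_b) = D₂(T₂ − T_b).
25.1·(16.1 − T_b) = 9.0·(29.0 − T_b)
T_b = (25.1·16.1 − 9.0·29.0) / (25.1 − 9.0) = 143.11 / 16.1 = 8.889 °C ≈ 8.9 °C.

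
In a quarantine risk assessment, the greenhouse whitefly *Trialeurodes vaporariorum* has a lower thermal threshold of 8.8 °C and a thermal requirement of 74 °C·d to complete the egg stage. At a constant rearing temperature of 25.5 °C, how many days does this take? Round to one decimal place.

4.4 days

Daily accumulation = 25.5 − 8.8 = 16.7 DD/day.
Duration = 74 / 16.7 = 4.431 ≈ 4.4 days.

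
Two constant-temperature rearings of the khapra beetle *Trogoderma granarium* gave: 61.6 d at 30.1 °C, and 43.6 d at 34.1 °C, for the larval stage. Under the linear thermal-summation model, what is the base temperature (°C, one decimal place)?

Under the model K = D·(T − T_b), so D₁·(T₁ − T_b) = D₂·(T₂ − T_b).
61.6·(30.1 − T_b) = 43.6·(34.1 − T_b)
T_b = (61.6·30.1 − 43.6·34.1) / (61.6 − 43.6) = 367.40 / 18.0 = 20.411 °C ≈ 20.4 °C.

20.4 °C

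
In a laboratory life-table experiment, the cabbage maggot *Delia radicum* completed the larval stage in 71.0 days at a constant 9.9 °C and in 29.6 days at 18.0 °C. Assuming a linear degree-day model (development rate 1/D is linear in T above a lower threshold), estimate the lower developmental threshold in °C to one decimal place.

Equal thermal constants: D₁(T₁ − T_b) = D₂(T₂ − T_b).
71.0·(9.9 − T_b) = 29.6·(18.0 − T_b)
T_b = (71.0·9.9 − 29.6·18.0) / (71.0 − 29.6) = 170.10 / 41.4 = 4.109 °C ≈ 4.1 °C.

4.1 °C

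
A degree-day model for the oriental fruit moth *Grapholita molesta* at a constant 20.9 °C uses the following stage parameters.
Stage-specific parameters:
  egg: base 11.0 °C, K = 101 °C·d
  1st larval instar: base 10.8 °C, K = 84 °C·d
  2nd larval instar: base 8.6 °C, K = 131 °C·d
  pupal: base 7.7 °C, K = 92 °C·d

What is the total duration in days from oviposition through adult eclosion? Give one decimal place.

36.1 days

egg: 101 / (20.9 − 11.0) = 101 / 9.9 = 10.202 d.
1st larval instar: 84 / (20.9 − 10.8) = 84 / 10.1 = 8.317 d.
2nd larval instar: 131 / (20.9 − 8.6) = 131 / 12.3 = 10.650 d.
pupal: 92 / (20.9 − 7.7) = 92 / 13.2 = 6.970 d.
Sum = 36.139 ≈ 36.1 days.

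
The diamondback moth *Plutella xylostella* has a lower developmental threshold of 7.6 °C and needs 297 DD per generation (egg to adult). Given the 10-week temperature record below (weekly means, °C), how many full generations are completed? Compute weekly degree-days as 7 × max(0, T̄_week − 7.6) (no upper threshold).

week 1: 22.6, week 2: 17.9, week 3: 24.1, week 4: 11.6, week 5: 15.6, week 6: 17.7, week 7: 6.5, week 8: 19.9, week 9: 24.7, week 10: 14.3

2 generations

Weekly DD (7 × max(0, T̄ − 7.6)): 105.0, 72.1, 115.5, 28.0, 56.0, 70.7, 0.0, 86.1, 119.7, 46.9.
Season total = 700.0 DD.
Complete generations = ⌊700.0 / 297⌋ = 2.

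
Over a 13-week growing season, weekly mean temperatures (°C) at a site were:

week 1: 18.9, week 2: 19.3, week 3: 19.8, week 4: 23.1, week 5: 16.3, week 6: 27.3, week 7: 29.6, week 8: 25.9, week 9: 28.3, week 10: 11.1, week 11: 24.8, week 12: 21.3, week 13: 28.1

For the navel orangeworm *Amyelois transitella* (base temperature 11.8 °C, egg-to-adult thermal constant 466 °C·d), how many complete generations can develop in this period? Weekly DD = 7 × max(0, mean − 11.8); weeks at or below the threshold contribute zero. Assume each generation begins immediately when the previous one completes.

Weekly DD (7 × max(0, T̄ − 11.8)): 49.7, 52.5, 56.0, 79.1, 31.5, 108.5, 124.6, 98.7, 115.5, 0.0, 91.0, 66.5, 114.1.
Season total = 987.7 DD.
Complete generations = ⌊987.7 / 466⌋ = 2.

2 generations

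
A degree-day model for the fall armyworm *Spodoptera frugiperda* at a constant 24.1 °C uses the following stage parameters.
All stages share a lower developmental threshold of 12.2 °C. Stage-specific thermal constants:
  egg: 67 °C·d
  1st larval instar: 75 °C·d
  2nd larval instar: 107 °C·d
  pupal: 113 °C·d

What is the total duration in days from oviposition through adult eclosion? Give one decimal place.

30.4 days

Daily accumulation at 24.1 °C = 24.1 − 12.2 = 11.9 DD/day.
Total K = 67 + 75 + 107 + 113 = 362 DD.
Total duration = 362 / 11.9 = 30.420 ≈ 30.4 days.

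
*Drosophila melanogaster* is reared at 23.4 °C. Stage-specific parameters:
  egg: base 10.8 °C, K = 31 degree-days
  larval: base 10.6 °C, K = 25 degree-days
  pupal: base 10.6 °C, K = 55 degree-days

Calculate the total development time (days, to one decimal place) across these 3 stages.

8.7 days

egg: 31 / (23.4 − 10.8) = 31 / 12.6 = 2.460 d.
larval: 25 / (23.4 − 10.6) = 25 / 12.8 = 1.953 d.
pupal: 55 / (23.4 − 10.6) = 55 / 12.8 = 4.297 d.
Sum = 8.710 ≈ 8.7 days.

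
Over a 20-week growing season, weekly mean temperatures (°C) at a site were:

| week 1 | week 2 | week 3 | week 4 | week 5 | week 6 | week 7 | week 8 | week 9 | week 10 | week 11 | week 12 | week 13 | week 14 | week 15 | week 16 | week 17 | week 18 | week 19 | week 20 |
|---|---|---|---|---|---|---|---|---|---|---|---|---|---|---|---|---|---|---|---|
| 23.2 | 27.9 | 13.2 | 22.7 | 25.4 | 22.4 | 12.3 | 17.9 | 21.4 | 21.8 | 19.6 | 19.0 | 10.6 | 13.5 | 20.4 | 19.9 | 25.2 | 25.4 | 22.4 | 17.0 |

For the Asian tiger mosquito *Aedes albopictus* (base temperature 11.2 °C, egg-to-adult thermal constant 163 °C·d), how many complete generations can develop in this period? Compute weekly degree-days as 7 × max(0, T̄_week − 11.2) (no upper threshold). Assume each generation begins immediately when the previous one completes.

Weekly DD (7 × max(0, T̄ − 11.2)): 84.0, 116.9, 14.0, 80.5, 99.4, 78.4, 7.7, 46.9, 71.4, 74.2, 58.8, 54.6, 0.0, 16.1, 64.4, 60.9, 98.0, 99.4, 78.4, 40.6.
Season total = 1244.6 DD.
Complete generations = ⌊1244.6 / 163⌋ = 7.

7 generations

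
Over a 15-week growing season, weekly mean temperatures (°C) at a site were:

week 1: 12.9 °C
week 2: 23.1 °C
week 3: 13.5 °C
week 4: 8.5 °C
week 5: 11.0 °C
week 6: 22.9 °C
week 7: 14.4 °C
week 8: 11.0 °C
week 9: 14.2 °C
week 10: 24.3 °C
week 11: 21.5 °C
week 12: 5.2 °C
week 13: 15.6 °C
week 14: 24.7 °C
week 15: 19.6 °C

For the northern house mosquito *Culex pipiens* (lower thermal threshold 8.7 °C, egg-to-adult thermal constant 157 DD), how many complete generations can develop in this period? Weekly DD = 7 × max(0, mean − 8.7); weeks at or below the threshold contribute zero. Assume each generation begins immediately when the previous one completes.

5 generations

Weekly DD (7 × max(0, T̄ − 8.7)): 29.4, 100.8, 33.6, 0.0, 16.1, 99.4, 39.9, 16.1, 38.5, 109.2, 89.6, 0.0, 48.3, 112.0, 76.3.
Season total = 809.2 DD.
Complete generations = ⌊809.2 / 157⌋ = 5.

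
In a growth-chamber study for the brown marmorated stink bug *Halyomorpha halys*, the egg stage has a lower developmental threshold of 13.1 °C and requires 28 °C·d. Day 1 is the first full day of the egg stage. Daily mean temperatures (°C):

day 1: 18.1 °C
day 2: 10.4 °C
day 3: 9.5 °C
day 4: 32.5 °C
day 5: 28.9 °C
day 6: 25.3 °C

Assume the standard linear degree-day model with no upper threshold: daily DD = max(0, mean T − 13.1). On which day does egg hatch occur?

day 5

Daily DD above 13.1 °C: 5.0, 0.0, 0.0, 19.4, 15.8, 12.2.
Cumulative: 5.0, 5.0, 5.0, 24.4, 40.2, 52.4.
The total first reaches 28 DD on day 5.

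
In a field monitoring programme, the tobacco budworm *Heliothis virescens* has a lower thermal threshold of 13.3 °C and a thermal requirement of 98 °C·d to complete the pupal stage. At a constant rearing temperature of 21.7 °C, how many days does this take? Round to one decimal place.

11.7 days

Daily accumulation = 21.7 − 13.3 = 8.4 DD/day.
Duration = 98 / 8.4 = 11.667 ≈ 11.7 days.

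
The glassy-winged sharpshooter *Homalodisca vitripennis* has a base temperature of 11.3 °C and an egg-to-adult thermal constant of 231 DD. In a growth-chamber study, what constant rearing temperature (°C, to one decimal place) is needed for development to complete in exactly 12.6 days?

Required daily accumulation = 231 / 12.6 = 18.333 DD/day.
T = T_base + 18.333 = 11.3 + 18.333 = 29.633 ≈ 29.6 °C.

29.6 °C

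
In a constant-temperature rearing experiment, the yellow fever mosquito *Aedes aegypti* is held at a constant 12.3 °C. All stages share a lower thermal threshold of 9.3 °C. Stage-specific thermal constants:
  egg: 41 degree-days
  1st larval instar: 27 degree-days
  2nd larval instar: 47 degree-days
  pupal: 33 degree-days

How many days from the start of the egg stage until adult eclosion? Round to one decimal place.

49.3 days

Daily accumulation at 12.3 °C = 12.3 − 9.3 = 3.0 DD/day.
Total K = 41 + 27 + 47 + 33 = 148 DD.
Total duration = 148 / 3.0 = 49.333 ≈ 49.3 days.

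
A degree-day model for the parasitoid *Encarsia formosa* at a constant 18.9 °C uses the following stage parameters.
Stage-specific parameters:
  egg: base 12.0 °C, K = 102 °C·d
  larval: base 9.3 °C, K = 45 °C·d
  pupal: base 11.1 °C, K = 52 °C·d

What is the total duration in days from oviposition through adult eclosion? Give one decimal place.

26.1 days

egg: 102 / (18.9 − 12.0) = 102 / 6.9 = 14.783 d.
larval: 45 / (18.9 − 9.3) = 45 / 9.6 = 4.688 d.
pupal: 52 / (18.9 − 11.1) = 52 / 7.8 = 6.667 d.
Sum = 26.137 ≈ 26.1 days.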